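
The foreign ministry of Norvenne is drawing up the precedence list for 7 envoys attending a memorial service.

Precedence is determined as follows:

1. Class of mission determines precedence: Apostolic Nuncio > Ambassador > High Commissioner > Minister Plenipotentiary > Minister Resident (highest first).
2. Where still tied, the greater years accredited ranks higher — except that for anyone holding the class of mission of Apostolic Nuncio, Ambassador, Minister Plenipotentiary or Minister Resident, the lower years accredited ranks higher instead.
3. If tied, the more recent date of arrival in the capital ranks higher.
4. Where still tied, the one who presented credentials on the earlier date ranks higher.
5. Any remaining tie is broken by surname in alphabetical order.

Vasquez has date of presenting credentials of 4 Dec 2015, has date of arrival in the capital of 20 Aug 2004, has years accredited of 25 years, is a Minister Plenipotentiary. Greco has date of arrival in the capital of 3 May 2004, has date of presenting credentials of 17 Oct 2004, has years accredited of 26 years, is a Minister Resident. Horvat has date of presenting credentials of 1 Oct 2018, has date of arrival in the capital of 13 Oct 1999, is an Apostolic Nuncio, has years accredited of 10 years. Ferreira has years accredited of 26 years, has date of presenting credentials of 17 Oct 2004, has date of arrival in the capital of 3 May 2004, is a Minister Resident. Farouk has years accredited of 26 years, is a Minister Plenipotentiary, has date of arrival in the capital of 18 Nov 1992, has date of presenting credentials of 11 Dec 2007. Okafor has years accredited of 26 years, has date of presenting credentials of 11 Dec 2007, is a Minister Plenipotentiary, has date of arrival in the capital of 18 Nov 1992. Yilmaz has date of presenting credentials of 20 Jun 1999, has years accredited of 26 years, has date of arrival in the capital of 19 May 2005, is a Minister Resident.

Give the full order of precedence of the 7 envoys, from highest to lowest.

By class of mission: Horvat (Apostolic Nuncio); then Vasquez, Farouk and Okafor (Minister Plenipotentiary); then Yilmaz, Ferreira and Greco (Minister Resident).
Among Vasquez, Farouk and Okafor, by years accredited (lower first) (reversed rule for this group): Vasquez (25 years) before Farouk and Okafor (26 years).
Farouk and Okafor both have date of arrival in the capital 18 Nov 1992, so the next rule applies.
Farouk and Okafor both have date of presenting credentials 11 Dec 2007, so the next rule applies.
Among Farouk and Okafor, alphabetically by surname: Farouk before Okafor.
Yilmaz, Ferreira and Greco all have years accredited 26 years, so the next rule applies.
Among Yilmaz, Ferreira and Greco, by date of arrival in the capital (later first): Yilmaz (19 May 2005) before Ferreira and Greco (3 May 2004).
Ferreira and Greco both have date of presenting credentials 17 Oct 2004, so the next rule applies.
Among Ferreira and Greco, alphabetically by surname: Ferreira before Greco.
Full order: Horvat, Vasquez, Farouk, Okafor, Yilmaz, Ferreira, Greco.

Horvat, Vasquez, Farouk, Okafor, Yilmaz, Ferreira, Greco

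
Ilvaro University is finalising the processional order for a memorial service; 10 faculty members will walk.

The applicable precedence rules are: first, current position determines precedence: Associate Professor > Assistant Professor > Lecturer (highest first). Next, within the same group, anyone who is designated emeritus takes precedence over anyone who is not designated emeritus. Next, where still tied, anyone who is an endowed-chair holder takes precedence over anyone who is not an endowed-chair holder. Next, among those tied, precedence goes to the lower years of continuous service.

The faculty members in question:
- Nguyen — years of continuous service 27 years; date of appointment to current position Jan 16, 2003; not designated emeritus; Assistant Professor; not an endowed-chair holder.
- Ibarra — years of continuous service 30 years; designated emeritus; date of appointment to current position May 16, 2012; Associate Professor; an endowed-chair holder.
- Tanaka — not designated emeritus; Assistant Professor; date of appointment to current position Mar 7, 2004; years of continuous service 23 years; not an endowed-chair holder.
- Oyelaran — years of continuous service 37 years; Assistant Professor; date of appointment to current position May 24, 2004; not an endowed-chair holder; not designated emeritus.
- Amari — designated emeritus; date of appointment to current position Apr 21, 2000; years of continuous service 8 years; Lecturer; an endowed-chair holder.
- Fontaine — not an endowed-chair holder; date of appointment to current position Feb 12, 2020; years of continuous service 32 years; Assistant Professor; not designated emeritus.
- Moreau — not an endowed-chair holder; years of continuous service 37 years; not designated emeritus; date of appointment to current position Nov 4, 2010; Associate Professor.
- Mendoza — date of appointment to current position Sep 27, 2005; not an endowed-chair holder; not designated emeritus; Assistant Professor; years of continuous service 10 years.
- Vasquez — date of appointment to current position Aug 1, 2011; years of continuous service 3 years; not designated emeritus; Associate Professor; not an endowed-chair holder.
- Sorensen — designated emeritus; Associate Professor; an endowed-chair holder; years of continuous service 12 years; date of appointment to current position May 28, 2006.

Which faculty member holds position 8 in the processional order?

Fontaine

By current position: Sorensen, Ibarra, Vasquez and Moreau (Associate Professor); then Mendoza, Tanaka, Nguyen, Fontaine and Oyelaran (Assistant Professor); then Amari (Lecturer).
Among Sorensen, Ibarra, Vasquez and Moreau, designated emeritus before not designated emeritus: Sorensen and Ibarra (designated emeritus) before Vasquez and Moreau (not designated emeritus).
Sorensen and Ibarra are each an endowed-chair holder, so the next rule applies.
Among Sorensen and Ibarra, by years of continuous service (lower first): Sorensen (12 years) before Ibarra (30 years).
Vasquez and Moreau are each not an endowed-chair holder, so the next rule applies.
Among Vasquez and Moreau, by years of continuous service (lower first): Vasquez (3 years) before Moreau (37 years).
Mendoza, Tanaka, Nguyen, Fontaine and Oyelaran are each not designated emeritus, so the next rule applies.
Mendoza, Tanaka, Nguyen, Fontaine and Oyelaran are each not an endowed-chair holder, so the next rule applies.
Among Mendoza, Tanaka, Nguyen, Fontaine and Oyelaran, by years of continuous service (lower first): Mendoza (10 years) before Tanaka (23 years) before Nguyen (27 years) before Fontaine (32 years) before Oyelaran (37 years).
Order: Sorensen, Ibarra, Vasquez, Moreau, Mendoza, Tanaka, Nguyen, Fontaine, Oyelaran, Amari.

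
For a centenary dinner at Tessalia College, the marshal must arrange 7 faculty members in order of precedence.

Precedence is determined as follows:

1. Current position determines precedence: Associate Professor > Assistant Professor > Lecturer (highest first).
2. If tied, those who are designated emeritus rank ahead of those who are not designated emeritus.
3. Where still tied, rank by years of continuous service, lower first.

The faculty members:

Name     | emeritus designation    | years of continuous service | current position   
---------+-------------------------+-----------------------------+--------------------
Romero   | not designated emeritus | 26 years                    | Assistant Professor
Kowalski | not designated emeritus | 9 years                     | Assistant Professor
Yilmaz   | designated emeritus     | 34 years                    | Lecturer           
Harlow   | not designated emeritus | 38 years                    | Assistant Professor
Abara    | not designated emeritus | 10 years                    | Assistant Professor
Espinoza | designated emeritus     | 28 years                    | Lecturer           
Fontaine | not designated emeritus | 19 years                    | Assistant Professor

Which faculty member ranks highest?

By current position: Kowalski, Abara, Fontaine, Romero and Harlow (Assistant Professor); then Espinoza and Yilmaz (Lecturer).
Kowalski, Abara, Fontaine, Romero and Harlow are each not designated emeritus, so the next rule applies.
Among Kowalski, Abara, Fontaine, Romero and Harlow, by years of continuous service (lower first): Kowalski (9 years) before Abara (10 years) before Fontaine (19 years) before Romero (26 years) before Harlow (38 years).
Espinoza and Yilmaz are each designated emeritus, so the next rule applies.
Among Espinoza and Yilmaz, by years of continuous service (lower first): Espinoza (28 years) before Yilmaz (34 years).
Order: Kowalski, Abara, Fontaine, Romero, Harlow, Espinoza, Yilmaz.

Kowalski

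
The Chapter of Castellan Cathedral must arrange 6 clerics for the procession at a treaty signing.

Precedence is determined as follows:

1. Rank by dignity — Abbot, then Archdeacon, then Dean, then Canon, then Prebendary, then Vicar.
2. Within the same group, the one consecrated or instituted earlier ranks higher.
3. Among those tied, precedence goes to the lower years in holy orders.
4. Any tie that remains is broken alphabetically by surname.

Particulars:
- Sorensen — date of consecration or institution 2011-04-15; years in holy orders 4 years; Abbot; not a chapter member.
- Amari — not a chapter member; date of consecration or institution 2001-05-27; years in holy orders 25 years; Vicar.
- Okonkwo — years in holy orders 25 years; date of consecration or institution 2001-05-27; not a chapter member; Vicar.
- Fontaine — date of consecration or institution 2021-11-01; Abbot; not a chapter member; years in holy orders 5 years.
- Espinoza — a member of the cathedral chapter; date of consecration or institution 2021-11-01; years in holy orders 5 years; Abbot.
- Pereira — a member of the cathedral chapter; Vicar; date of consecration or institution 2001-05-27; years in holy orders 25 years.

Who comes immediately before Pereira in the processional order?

By dignity: Sorensen, Espinoza and Fontaine (Abbot); then Amari, Okonkwo and Pereira (Vicar).
Among Sorensen, Espinoza and Fontaine, by date of consecration or institution (earlier first): Sorensen (2011-04-15) before Espinoza and Fontaine (2021-11-01).
Espinoza and Fontaine both have years in holy orders 5 years, so the next rule applies.
Among Espinoza and Fontaine, alphabetically by surname: Espinoza before Fontaine.
Amari, Okonkwo and Pereira all have date of consecration or institution 2001-05-27, so the next rule applies.
Amari, Okonkwo and Pereira all have years in holy orders 25 years, so the next rule applies.
Among Amari, Okonkwo and Pereira, alphabetically by surname: Amari before Okonkwo before Pereira.
Order: Sorensen, Espinoza, Fontaine, Amari, Okonkwo, Pereira.

Okonkwo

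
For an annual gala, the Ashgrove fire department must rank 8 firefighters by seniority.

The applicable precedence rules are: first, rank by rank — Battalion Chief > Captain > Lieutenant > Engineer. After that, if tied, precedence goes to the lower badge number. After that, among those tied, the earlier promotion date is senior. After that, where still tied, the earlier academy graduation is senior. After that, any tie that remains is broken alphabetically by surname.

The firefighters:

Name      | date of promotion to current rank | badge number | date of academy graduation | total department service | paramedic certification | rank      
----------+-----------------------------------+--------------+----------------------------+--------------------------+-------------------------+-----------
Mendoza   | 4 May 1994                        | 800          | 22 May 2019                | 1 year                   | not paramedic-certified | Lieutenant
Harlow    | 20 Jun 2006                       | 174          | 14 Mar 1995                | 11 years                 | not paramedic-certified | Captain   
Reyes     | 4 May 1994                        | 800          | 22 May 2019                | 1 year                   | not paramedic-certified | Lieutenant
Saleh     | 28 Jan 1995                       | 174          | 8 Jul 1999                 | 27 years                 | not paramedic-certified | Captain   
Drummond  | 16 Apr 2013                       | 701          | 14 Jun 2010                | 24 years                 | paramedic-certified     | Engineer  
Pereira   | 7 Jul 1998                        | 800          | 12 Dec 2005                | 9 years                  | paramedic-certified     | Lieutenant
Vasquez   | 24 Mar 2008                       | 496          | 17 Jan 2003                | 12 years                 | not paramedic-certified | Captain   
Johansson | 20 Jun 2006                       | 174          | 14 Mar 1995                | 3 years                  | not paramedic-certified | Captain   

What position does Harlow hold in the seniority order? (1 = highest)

By rank: Saleh, Harlow, Johansson and Vasquez (Captain); then Mendoza, Reyes and Pereira (Lieutenant); then Drummond (Engineer).
Among Saleh, Harlow, Johansson and Vasquez, by badge number (lower first): Saleh, Harlow and Johansson (174) before Vasquez (496).
Among Saleh, Harlow and Johansson, by date of promotion to current rank (earlier first): Saleh (28 Jan 1995) before Harlow and Johansson (20 Jun 2006).
Harlow and Johansson both have date of academy graduation 14 Mar 1995, so the next rule applies.
Among Harlow and Johansson, alphabetically by surname: Harlow before Johansson.
Mendoza, Reyes and Pereira all have badge number 800, so the next rule applies.
Among Mendoza, Reyes and Pereira, by date of promotion to current rank (earlier first): Mendoza and Reyes (4 May 1994) before Pereira (7 Jul 1998).
Mendoza and Reyes both have date of academy graduation 22 May 2019, so the next rule applies.
Among Mendoza and Reyes, alphabetically by surname: Mendoza before Reyes.
Order: Saleh, Harlow, Johansson, Vasquez, Mendoza, Reyes, Pereira, Drummond. So position 2.

2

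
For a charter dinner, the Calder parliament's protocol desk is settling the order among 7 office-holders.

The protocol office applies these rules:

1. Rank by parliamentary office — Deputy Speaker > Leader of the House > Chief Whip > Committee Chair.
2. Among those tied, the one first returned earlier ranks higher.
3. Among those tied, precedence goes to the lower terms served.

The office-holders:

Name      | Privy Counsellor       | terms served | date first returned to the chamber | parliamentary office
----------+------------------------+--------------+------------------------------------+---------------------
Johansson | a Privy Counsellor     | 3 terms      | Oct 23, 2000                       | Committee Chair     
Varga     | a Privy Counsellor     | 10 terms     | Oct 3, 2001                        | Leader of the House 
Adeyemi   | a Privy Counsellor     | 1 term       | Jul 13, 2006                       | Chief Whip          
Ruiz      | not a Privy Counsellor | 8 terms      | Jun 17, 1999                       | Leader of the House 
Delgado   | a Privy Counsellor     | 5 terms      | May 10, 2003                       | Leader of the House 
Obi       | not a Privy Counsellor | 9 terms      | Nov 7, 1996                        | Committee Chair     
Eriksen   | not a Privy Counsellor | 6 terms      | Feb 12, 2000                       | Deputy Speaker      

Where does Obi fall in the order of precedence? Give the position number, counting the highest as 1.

6

By parliamentary office: Eriksen (Deputy Speaker); then Ruiz, Varga and Delgado (Leader of the House); then Adeyemi (Chief Whip); then Obi and Johansson (Committee Chair).
Among Ruiz, Varga and Delgado, by date first returned to the chamber (earlier first): Ruiz (Jun 17, 1999) before Varga (Oct 3, 2001) before Delgado (May 10, 2003).
Among Obi and Johansson, by date first returned to the chamber (earlier first): Obi (Nov 7, 1996) before Johansson (Oct 23, 2000).
Order: Eriksen, Ruiz, Varga, Delgado, Adeyemi, Obi, Johansson. So position 6.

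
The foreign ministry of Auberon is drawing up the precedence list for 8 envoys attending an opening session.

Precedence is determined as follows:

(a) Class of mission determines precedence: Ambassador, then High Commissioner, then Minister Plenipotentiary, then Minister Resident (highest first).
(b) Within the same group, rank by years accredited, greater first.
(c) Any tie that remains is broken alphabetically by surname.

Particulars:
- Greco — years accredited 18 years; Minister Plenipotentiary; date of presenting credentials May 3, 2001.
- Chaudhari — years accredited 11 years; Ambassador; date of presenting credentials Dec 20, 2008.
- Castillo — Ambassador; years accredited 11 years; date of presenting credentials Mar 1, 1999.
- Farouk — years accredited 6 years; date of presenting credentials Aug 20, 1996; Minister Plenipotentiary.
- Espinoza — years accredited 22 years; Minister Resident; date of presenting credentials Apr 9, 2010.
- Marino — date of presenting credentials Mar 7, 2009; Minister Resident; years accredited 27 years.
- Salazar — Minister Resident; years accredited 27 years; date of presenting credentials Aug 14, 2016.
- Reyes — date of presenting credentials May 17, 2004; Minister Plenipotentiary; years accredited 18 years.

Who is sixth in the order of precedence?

By class of mission: Castillo and Chaudhari (Ambassador); then Greco, Reyes and Farouk (Minister Plenipotentiary); then Marino, Salazar and Espinoza (Minister Resident).
Castillo and Chaudhari both have years accredited 11 years, so the next rule applies.
Among Castillo and Chaudhari, alphabetically by surname: Castillo before Chaudhari.
Among Greco, Reyes and Farouk, by years accredited (higher first): Greco and Reyes (18 years) before Farouk (6 years).
Among Greco and Reyes, alphabetically by surname: Greco before Reyes.
Among Marino, Salazar and Espinoza, by years accredited (higher first): Marino and Salazar (27 years) before Espinoza (22 years).
Among Marino and Salazar, alphabetically by surname: Marino before Salazar.
Order: Castillo, Chaudhari, Greco, Reyes, Farouk, Marino, Salazar, Espinoza.

Marino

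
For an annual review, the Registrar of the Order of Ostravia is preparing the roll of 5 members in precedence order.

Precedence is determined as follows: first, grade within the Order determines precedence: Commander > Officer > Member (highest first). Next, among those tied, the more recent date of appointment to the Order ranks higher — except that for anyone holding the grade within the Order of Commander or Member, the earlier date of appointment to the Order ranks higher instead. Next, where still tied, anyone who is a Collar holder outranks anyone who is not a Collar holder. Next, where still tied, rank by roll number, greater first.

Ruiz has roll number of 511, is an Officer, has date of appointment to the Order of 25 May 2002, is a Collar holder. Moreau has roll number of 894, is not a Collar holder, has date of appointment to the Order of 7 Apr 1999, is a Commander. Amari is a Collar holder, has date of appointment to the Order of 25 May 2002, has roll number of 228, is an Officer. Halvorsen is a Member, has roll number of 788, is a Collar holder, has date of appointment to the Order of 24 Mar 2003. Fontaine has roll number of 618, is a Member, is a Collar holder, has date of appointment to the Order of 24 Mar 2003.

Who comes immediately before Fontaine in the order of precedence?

Halvorsen

By grade within the Order: Moreau (Commander); then Ruiz and Amari (Officer); then Halvorsen and Fontaine (Member).
Ruiz and Amari both have date of appointment to the Order 25 May 2002, so the next rule applies.
Ruiz and Amari are each a Collar holder, so the next rule applies.
Among Ruiz and Amari, by roll number (higher first): Ruiz (511) before Amari (228).
Halvorsen and Fontaine both have date of appointment to the Order 24 Mar 2003, so the next rule applies.
Halvorsen and Fontaine are each a Collar holder, so the next rule applies.
Among Halvorsen and Fontaine, by roll number (higher first): Halvorsen (788) before Fontaine (618).
Order: Moreau, Ruiz, Amari, Halvorsen, Fontaine.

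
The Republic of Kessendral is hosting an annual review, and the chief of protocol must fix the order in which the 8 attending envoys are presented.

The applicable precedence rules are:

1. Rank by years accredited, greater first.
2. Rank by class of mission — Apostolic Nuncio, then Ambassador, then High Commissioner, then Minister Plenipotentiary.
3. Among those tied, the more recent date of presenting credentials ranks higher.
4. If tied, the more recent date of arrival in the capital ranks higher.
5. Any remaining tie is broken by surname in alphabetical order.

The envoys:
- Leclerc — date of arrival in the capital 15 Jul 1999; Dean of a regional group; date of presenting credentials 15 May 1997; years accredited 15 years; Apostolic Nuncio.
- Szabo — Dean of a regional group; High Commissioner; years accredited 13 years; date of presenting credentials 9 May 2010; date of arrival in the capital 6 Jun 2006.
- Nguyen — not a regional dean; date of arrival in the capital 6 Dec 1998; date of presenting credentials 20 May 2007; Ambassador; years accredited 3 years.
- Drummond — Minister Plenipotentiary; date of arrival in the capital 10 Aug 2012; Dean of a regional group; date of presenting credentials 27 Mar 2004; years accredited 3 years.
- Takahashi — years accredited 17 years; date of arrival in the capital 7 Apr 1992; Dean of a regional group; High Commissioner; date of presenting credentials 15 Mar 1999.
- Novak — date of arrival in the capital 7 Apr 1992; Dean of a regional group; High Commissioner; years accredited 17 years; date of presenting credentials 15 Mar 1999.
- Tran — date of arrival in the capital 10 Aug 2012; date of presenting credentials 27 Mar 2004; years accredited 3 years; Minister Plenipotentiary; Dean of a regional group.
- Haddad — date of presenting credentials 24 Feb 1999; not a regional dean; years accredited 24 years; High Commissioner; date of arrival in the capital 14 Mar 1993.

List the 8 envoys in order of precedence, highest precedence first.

By years accredited (higher first): Haddad (24 years); then Novak and Takahashi (both 17 years); then Leclerc (15 years); then Szabo (13 years); then Nguyen, Drummond and Tran (each 3 years).
Novak and Takahashi are each High Commissioner, so the next rule applies.
Novak and Takahashi both have date of presenting credentials 15 Mar 1999, so the next rule applies.
Novak and Takahashi both have date of arrival in the capital 7 Apr 1992, so the next rule applies.
Among Novak and Takahashi, alphabetically by surname: Novak before Takahashi.
Among Nguyen, Drummond and Tran, by class of mission: Nguyen (Ambassador) before Drummond and Tran (Minister Plenipotentiary).
Drummond and Tran both have date of presenting credentials 27 Mar 2004, so the next rule applies.
Drummond and Tran both have date of arrival in the capital 10 Aug 2012, so the next rule applies.
Among Drummond and Tran, alphabetically by surname: Drummond before Tran.
Full order: Haddad, Novak, Takahashi, Leclerc, Szabo, Nguyen, Drummond, Tran.

Haddad, Novak, Takahashi, Leclerc, Szabo, Nguyen, Drummond, Tran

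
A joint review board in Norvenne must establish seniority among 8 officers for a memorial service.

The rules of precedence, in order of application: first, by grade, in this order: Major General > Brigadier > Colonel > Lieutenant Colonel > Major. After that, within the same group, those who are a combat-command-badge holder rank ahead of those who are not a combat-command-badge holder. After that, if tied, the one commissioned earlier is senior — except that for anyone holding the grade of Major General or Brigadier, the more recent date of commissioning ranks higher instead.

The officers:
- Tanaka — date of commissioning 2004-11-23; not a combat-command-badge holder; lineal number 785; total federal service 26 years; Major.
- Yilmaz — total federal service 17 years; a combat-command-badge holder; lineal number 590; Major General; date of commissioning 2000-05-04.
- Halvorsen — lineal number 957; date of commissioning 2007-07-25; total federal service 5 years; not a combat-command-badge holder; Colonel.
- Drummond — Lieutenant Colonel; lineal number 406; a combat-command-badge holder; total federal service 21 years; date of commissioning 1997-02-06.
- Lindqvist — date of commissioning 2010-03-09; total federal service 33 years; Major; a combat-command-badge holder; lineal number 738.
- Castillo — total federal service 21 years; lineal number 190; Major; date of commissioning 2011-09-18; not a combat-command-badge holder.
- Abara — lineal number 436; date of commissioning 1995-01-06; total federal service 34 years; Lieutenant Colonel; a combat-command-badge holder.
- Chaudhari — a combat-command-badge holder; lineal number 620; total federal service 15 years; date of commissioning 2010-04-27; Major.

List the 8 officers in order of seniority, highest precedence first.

By grade: Yilmaz (Major General); then Halvorsen (Colonel); then Abara and Drummond (Lieutenant Colonel); then Lindqvist, Chaudhari, Tanaka and Castillo (Major).
Abara and Drummond are each a combat-command-badge holder, so the next rule applies.
Among Abara and Drummond, by date of commissioning (earlier first): Abara (1995-01-06) before Drummond (1997-02-06).
Among Lindqvist, Chaudhari, Tanaka and Castillo, a combat-command-badge holder before not a combat-command-badge holder: Lindqvist and Chaudhari (a combat-command-badge holder) before Tanaka and Castillo (not a combat-command-badge holder).
Among Lindqvist and Chaudhari, by date of commissioning (earlier first): Lindqvist (2010-03-09) before Chaudhari (2010-04-27).
Among Tanaka and Castillo, by date of commissioning (earlier first): Tanaka (2004-11-23) before Castillo (2011-09-18).
Full order: Yilmaz, Halvorsen, Abara, Drummond, Lindqvist, Chaudhari, Tanaka, Castillo.

Yilmaz, Halvorsen, Abara, Drummond, Lindqvist, Chaudhari, Tanaka, Castillo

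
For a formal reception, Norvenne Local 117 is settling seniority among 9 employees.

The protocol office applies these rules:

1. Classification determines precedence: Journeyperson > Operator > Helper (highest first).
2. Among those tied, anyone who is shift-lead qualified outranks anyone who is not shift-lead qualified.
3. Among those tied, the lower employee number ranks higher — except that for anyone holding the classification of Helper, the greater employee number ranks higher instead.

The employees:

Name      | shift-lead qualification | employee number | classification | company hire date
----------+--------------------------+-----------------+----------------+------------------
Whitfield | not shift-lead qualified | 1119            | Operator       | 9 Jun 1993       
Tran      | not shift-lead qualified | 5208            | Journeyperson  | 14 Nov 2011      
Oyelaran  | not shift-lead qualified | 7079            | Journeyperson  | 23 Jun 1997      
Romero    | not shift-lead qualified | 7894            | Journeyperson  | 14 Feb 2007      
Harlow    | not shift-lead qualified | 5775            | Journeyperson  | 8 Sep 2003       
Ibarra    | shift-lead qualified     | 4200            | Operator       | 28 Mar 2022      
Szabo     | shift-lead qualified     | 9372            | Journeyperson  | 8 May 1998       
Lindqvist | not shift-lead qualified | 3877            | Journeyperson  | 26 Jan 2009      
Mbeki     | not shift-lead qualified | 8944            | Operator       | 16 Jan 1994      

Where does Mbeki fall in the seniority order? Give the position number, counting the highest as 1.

9

By classification: Szabo, Lindqvist, Tran, Harlow, Oyelaran and Romero (Journeyperson); then Ibarra, Whitfield and Mbeki (Operator).
Among Szabo, Lindqvist, Tran, Harlow, Oyelaran and Romero, shift-lead qualified before not shift-lead qualified: Szabo (shift-lead qualified) before Lindqvist, Tran, Harlow, Oyelaran and Romero (not shift-lead qualified).
Among Lindqvist, Tran, Harlow, Oyelaran and Romero, by employee number (lower first): Lindqvist (3877) before Tran (5208) before Harlow (5775) before Oyelaran (7079) before Romero (7894).
Among Ibarra, Whitfield and Mbeki, shift-lead qualified before not shift-lead qualified: Ibarra (shift-lead qualified) before Whitfield and Mbeki (not shift-lead qualified).
Among Whitfield and Mbeki, by employee number (lower first): Whitfield (1119) before Mbeki (8944).
Order: Szabo, Lindqvist, Tran, Harlow, Oyelaran, Romero, Ibarra, Whitfield, Mbeki. So position 9.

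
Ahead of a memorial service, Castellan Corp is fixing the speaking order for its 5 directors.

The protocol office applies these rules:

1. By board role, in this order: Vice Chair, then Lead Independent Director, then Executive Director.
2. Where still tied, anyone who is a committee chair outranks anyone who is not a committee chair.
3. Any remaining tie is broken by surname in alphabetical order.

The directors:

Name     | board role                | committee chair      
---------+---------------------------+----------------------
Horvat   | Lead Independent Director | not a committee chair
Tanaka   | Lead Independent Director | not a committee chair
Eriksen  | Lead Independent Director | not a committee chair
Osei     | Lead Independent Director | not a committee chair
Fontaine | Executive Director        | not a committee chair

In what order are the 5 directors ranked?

By board role: Eriksen, Horvat, Osei and Tanaka (Lead Independent Director); then Fontaine (Executive Director).
Eriksen, Horvat, Osei and Tanaka are each not a committee chair, so the next rule applies.
Among Eriksen, Horvat, Osei and Tanaka, alphabetically by surname: Eriksen before Horvat before Osei before Tanaka.
Full order: Eriksen, Horvat, Osei, Tanaka, Fontaine.

Eriksen, Horvat, Osei, Tanaka, Fontaine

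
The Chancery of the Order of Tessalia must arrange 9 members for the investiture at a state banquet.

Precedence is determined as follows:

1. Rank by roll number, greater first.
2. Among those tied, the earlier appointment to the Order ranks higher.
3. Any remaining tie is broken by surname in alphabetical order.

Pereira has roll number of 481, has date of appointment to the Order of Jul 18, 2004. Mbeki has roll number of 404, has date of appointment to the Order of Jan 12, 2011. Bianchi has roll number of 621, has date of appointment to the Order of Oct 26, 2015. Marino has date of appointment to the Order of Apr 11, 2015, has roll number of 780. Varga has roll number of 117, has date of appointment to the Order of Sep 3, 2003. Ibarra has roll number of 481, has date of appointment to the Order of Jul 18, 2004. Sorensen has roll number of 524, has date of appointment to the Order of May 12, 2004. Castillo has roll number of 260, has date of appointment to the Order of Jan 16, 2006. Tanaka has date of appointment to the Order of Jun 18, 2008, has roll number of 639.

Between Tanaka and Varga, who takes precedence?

By roll number (higher first): Marino (780); then Tanaka (639); then Bianchi (621); then Sorensen (524); then Ibarra and Pereira (both 481); then Mbeki (404); then Castillo (260); then Varga (117).
Ibarra and Pereira both have date of appointment to the Order Jul 18, 2004, so the next rule applies.
Among Ibarra and Pereira, alphabetically by surname: Ibarra before Pereira.
So Tanaka takes precedence.

Tanaka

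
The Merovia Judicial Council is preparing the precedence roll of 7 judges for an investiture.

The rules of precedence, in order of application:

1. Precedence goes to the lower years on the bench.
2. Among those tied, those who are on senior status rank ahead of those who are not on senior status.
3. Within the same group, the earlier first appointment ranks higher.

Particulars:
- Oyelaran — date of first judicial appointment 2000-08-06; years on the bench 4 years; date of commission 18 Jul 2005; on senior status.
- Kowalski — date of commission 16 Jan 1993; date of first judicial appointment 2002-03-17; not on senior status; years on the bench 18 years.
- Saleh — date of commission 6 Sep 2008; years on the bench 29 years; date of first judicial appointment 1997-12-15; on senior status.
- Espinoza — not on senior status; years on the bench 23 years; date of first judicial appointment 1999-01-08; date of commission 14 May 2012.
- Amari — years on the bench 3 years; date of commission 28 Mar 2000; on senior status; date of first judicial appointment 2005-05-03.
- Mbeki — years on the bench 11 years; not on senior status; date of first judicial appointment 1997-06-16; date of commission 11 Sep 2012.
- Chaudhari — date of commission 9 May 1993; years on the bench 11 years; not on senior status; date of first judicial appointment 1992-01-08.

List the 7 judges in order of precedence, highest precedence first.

Amari, Oyelaran, Chaudhari, Mbeki, Kowalski, Espinoza, Saleh

By years on the bench (lower first): Amari (3 years); then Oyelaran (4 years); then Chaudhari and Mbeki (both 11 years); then Kowalski (18 years); then Espinoza (23 years); then Saleh (29 years).
Chaudhari and Mbeki are each not on senior status, so the next rule applies.
Among Chaudhari and Mbeki, by date of first judicial appointment (earlier first): Chaudhari (1992-01-08) before Mbeki (1997-06-16).
Full order: Amari, Oyelaran, Chaudhari, Mbeki, Kowalski, Espinoza, Saleh.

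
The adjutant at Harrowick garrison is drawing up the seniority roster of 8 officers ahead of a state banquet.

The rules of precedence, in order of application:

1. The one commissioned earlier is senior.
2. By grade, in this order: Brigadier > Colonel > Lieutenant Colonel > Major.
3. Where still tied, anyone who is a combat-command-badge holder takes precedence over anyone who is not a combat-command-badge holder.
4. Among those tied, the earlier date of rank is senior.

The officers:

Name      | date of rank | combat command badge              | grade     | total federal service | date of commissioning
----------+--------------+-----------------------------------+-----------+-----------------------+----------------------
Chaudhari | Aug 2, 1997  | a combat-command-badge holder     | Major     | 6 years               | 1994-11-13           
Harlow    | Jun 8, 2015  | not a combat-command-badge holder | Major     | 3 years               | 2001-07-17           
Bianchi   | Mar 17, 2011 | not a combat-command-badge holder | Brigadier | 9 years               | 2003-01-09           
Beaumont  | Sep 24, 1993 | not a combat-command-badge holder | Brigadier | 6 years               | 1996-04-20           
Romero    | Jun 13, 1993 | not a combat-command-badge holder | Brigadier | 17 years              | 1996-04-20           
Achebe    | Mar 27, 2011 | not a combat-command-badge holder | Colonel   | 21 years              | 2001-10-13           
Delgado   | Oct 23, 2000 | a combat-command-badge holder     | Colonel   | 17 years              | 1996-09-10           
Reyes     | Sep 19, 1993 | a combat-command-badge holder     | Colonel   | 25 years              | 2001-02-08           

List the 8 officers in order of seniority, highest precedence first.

By date of commissioning (earlier first): Chaudhari (1994-11-13); then Romero and Beaumont (both 1996-04-20); then Delgado (1996-09-10); then Reyes (2001-02-08); then Harlow (2001-07-17); then Achebe (2001-10-13); then Bianchi (2003-01-09).
Romero and Beaumont are each Brigadier, so the next rule applies.
Romero and Beaumont are each not a combat-command-badge holder, so the next rule applies.
Among Romero and Beaumont, by date of rank (earlier first): Romero (Jun 13, 1993) before Beaumont (Sep 24, 1993).
Full order: Chaudhari, Romero, Beaumont, Delgado, Reyes, Harlow, Achebe, Bianchi.

Chaudhari, Romero, Beaumont, Delgado, Reyes, Harlow, Achebe, Bianchi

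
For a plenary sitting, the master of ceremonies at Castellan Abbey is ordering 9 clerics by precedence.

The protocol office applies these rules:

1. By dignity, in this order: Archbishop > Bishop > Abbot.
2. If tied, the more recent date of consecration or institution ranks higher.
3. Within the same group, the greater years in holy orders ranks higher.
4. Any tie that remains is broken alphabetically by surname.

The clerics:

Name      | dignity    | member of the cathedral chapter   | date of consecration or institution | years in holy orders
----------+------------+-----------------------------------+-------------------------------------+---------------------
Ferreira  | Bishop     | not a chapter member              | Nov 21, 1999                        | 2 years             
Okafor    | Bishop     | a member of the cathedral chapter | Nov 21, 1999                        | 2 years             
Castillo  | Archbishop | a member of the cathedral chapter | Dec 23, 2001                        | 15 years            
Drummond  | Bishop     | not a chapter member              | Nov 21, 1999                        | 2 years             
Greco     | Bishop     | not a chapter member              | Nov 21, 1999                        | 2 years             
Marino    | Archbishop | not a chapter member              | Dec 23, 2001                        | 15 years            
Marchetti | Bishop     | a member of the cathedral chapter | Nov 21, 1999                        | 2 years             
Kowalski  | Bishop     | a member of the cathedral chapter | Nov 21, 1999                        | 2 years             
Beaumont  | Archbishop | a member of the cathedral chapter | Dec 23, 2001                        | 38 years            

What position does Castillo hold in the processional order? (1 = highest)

2

By dignity: Beaumont, Castillo and Marino (Archbishop); then Drummond, Ferreira, Greco, Kowalski, Marchetti and Okafor (Bishop).
Beaumont, Castillo and Marino all have date of consecration or institution Dec 23, 2001, so the next rule applies.
Among Beaumont, Castillo and Marino, by years in holy orders (higher first): Beaumont (38 years) before Castillo and Marino (15 years).
Among Castillo and Marino, alphabetically by surname: Castillo before Marino.
Drummond, Ferreira, Greco, Kowalski, Marchetti and Okafor all have date of consecration or institution Nov 21, 1999, so the next rule applies.
Drummond, Ferreira, Greco, Kowalski, Marchetti and Okafor all have years in holy orders 2 years, so the next rule applies.
Among Drummond, Ferreira, Greco, Kowalski, Marchetti and Okafor, alphabetically by surname: Drummond before Ferreira before Greco before Kowalski before Marchetti before Okafor.
Order: Beaumont, Castillo, Marino, Drummond, Ferreira, Greco, Kowalski, Marchetti, Okafor. So position 2.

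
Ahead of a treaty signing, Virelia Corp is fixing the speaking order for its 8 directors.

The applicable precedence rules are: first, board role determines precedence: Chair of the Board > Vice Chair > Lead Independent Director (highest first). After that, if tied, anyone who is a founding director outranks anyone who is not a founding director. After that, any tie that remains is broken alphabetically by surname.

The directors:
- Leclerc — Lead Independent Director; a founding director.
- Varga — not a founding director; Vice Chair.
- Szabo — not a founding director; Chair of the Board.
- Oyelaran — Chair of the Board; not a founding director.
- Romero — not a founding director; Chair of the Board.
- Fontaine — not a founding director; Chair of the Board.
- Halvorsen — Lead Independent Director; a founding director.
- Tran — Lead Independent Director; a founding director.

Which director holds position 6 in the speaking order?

By board role: Fontaine, Oyelaran, Romero and Szabo (Chair of the Board); then Varga (Vice Chair); then Halvorsen, Leclerc and Tran (Lead Independent Director).
Fontaine, Oyelaran, Romero and Szabo are each not a founding director, so the next rule applies.
Among Fontaine, Oyelaran, Romero and Szabo, alphabetically by surname: Fontaine before Oyelaran before Romero before Szabo.
Halvorsen, Leclerc and Tran are each a founding director, so the next rule applies.
Among Halvorsen, Leclerc and Tran, alphabetically by surname: Halvorsen before Leclerc before Tran.
Order: Fontaine, Oyelaran, Romero, Szabo, Varga, Halvorsen, Leclerc, Tran.

Halvorsen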